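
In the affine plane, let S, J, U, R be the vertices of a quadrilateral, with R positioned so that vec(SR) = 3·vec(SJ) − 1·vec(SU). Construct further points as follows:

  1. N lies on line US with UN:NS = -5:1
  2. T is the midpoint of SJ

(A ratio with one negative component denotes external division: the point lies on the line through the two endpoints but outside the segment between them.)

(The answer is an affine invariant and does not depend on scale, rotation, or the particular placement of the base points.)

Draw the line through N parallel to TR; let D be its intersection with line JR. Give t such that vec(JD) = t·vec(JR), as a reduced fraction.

Work in coordinates with S = (0, 0), J = (1, 0), U = (0, 1), R = (3, -1).
1. N lies on line US with UN:NS = -5:1 ⇒ N = (0, -1/4)
2. T is the midpoint of SJ ⇒ T = (1/2, 0)
through N parallel to TR: direction (5/2, -1); meets JR at D = (15/2, -13/4)
D = J + t·(R−J) with t = 13/4

t = 13/4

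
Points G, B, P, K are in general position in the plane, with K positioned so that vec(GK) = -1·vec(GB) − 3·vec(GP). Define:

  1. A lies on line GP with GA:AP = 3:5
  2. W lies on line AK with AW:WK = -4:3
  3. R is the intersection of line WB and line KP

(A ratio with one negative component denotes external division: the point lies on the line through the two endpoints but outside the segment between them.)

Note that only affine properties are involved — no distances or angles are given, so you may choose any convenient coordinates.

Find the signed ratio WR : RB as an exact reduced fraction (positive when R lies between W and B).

Choose coordinates G = (0, 0), B = (1, 0), P = (0, 1), K = (-1, -3).
1. A lies on line GP with GA:AP = 3:5 ⇒ A = (0, 3/8)
2. W lies on line AK with AW:WK = -4:3 ⇒ W = (-4, -105/8)
3. R is the intersection of line WB and line KP ⇒ R = (-29/11, -105/11)
R = W + t·(B−W) with t = 3/11, so WR:RB = t:(1−t) = 3/11:8/11

WR:RB = 3/8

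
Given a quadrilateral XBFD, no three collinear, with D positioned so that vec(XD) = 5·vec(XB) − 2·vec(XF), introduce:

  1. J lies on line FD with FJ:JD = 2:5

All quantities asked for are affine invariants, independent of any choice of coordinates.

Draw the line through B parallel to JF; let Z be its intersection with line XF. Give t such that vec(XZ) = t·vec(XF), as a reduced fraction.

t = 3/5

Set X = (0, 0), B = (1, 0), F = (0, 1), D = (5, -2); any affine frame gives the same invariant.
1. J lies on line FD with FJ:JD = 2:5 ⇒ J = (10/7, 1/7)
through B parallel to JF: direction (-10/7, 6/7); meets XF at Z = (0, 3/5)
Z = X + t·(F−X) with t = 3/5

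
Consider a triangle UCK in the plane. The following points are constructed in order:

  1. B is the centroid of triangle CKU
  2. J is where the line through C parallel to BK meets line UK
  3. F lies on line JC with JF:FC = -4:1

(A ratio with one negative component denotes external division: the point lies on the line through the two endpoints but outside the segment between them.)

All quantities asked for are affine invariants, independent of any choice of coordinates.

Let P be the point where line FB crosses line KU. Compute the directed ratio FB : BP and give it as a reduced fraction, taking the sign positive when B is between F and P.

Work in coordinates with U = (0, 0), C = (1, 0), K = (0, 1).
1. B is the centroid of triangle CKU ⇒ B = (1/3, 1/3)
2. J is where the line through C parallel to BK meets line UK ⇒ J = (0, 2)
3. F lies on line JC with JF:FC = -4:1 ⇒ F = (4/3, -2/3)
line FB meets KU at P = (0, 2/3)
B = F + t·(P−F) with t = 3/4, so FB:BP = 3/4:1/4

FB:BP = 3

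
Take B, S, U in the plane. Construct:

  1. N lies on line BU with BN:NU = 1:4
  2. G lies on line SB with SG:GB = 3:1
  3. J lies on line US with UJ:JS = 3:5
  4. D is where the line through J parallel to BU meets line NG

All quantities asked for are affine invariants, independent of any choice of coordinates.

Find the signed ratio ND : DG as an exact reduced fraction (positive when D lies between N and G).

ND:DG = -3

Choose coordinates B = (0, 0), S = (1, 0), U = (0, 1).
1. N lies on line BU with BN:NU = 1:4 ⇒ N = (0, 1/5)
2. G lies on line SB with SG:GB = 3:1 ⇒ G = (1/4, 0)
3. J lies on line US with UJ:JS = 3:5 ⇒ J = (3/8, 5/8)
4. D is where the line through J parallel to BU meets line NG ⇒ D = (3/8, -1/10)
D = N + t·(G−N) with t = 3/2, so ND:DG = t:(1−t) = 3/2:-1/2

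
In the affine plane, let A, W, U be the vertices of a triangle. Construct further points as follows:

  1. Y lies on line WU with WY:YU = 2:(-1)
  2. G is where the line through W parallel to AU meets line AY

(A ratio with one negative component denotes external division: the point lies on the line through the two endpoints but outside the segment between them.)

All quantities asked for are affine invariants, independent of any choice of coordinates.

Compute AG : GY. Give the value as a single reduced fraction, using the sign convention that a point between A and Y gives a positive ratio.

AG:GY = -1/2

Assign A = (0, 0), W = (1, 0), U = (0, 1) — the answer is frame-independent, so this choice is without loss of generality.
1. Y lies on line WU with WY:YU = 2:(-1) ⇒ Y = (-1, 2)
2. G is where the line through W parallel to AU meets line AY ⇒ G = (1, -2)
G = A + t·(Y−A) with t = -1, so AG:GY = t:(1−t) = -1:2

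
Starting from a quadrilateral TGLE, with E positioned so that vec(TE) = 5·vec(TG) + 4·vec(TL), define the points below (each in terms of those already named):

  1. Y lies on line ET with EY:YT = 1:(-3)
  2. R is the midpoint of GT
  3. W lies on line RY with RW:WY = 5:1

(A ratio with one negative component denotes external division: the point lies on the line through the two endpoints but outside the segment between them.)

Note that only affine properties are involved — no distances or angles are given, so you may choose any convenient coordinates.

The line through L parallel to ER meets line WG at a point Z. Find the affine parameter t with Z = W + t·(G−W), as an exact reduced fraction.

t = -44/7

Choose coordinates T = (0, 0), G = (1, 0), L = (0, 1), E = (5, 4).
1. Y lies on line ET with EY:YT = 1:(-3) ⇒ Y = (15/2, 6)
2. R is the midpoint of GT ⇒ R = (1/2, 0)
3. W lies on line RY with RW:WY = 5:1 ⇒ W = (19/3, 5)
through L parallel to ER: direction (-9/2, -4); meets WG at Z = (279/7, 255/7)
Z = W + t·(G−W) with t = -44/7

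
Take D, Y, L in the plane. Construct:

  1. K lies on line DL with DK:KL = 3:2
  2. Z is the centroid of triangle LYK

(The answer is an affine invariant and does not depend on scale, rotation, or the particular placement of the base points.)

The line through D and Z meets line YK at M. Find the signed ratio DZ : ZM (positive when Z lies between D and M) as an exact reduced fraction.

Work in coordinates with D = (0, 0), Y = (1, 0), L = (0, 1).
1. K lies on line DL with DK:KL = 3:2 ⇒ K = (0, 3/5)
2. Z is the centroid of triangle LYK ⇒ Z = (1/3, 8/15)
line DZ meets YK at M = (3/11, 24/55)
Z = D + t·(M−D) with t = 11/9, so DZ:ZM = 11/9:-2/9

DZ:ZM = -11/2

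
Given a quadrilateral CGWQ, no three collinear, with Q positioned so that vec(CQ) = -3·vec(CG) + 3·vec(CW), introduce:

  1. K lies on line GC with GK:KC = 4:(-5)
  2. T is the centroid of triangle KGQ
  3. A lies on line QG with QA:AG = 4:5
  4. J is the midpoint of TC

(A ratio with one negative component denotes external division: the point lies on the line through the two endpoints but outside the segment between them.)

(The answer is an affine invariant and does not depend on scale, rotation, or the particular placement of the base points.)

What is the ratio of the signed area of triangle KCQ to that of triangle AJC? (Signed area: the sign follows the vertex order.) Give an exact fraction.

[KCQ]:[AJC] = 135/13

Assign C = (0, 0), G = (1, 0), W = (0, 1), Q = (-3, 3) — the answer is frame-independent, so this choice is without loss of generality.
1. K lies on line GC with GK:KC = 4:(-5) ⇒ K = (5, 0)
2. T is the centroid of triangle KGQ ⇒ T = (1, 1)
3. A lies on line QG with QA:AG = 4:5 ⇒ A = (-11/9, 5/3)
4. J is the midpoint of TC ⇒ J = (1/2, 1/2)
2·[KCQ] = -15, 2·[AJC] = -13/9
[KCQ]:[AJC] = -15:-13/9 = 135/13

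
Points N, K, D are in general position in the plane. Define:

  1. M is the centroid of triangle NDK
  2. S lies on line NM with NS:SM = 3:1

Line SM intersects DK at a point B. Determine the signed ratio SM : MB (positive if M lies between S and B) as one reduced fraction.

Assign N = (0, 0), K = (1, 0), D = (0, 1) — the answer is frame-independent, so this choice is without loss of generality.
1. M is the centroid of triangle NDK ⇒ M = (1/3, 1/3)
2. S lies on line NM with NS:SM = 3:1 ⇒ S = (1/4, 1/4)
line SM meets DK at B = (1/2, 1/2)
M = S + t·(B−S) with t = 1/3, so SM:MB = 1/3:2/3

SM:MB = 1/2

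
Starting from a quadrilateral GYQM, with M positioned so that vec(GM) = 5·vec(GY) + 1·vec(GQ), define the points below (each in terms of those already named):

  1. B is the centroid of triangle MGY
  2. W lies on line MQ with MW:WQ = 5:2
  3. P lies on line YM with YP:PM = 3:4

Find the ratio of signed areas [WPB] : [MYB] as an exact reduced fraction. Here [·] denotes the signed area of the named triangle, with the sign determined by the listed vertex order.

[WPB]:[MYB] = 78/49

Assign G = (0, 0), Y = (1, 0), Q = (0, 1), M = (5, 1) — the answer is frame-independent, so this choice is without loss of generality.
1. B is the centroid of triangle MGY ⇒ B = (2, 1/3)
2. W lies on line MQ with MW:WQ = 5:2 ⇒ W = (10/7, 1)
3. P lies on line YM with YP:PM = 3:4 ⇒ P = (19/7, 3/7)
2·[WPB] = -26/49, 2·[MYB] = -1/3
[WPB]:[MYB] = -26/49:-1/3 = 78/49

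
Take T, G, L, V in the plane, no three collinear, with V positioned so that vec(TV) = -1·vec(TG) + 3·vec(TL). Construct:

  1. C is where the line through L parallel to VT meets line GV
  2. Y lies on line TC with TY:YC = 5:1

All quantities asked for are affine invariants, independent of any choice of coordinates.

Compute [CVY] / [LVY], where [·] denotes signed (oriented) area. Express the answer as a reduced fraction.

Choose coordinates T = (0, 0), G = (1, 0), L = (0, 1), V = (-1, 3).
1. C is where the line through L parallel to VT meets line GV ⇒ C = (-1/3, 2)
2. Y lies on line TC with TY:YC = 5:1 ⇒ Y = (-5/18, 5/3)
2·[CVY] = 1/6, 2·[LVY] = -1/9
[CVY]:[LVY] = 1/6:-1/9 = -3/2

[CVY]:[LVY] = -3/2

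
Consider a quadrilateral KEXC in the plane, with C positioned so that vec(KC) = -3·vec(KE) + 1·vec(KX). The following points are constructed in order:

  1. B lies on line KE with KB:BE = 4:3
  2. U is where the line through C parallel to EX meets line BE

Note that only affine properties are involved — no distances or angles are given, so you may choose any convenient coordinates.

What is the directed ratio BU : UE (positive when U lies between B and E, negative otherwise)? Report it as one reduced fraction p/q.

BU:UE = -6/7

Set K = (0, 0), E = (1, 0), X = (0, 1), C = (-3, 1); any affine frame gives the same invariant.
1. B lies on line KE with KB:BE = 4:3 ⇒ B = (4/7, 0)
2. U is where the line through C parallel to EX meets line BE ⇒ U = (-2, 0)
U = B + t·(E−B) with t = -6, so BU:UE = t:(1−t) = -6:7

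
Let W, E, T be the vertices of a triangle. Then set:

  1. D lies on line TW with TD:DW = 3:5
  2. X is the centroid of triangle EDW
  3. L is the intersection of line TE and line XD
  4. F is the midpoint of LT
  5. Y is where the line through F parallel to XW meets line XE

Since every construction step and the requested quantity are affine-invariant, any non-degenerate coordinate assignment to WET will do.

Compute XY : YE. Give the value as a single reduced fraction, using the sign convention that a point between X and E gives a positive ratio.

Set W = (0, 0), E = (1, 0), T = (0, 1); any affine frame gives the same invariant.
1. D lies on line TW with TD:DW = 3:5 ⇒ D = (0, 5/8)
2. X is the centroid of triangle EDW ⇒ X = (1/3, 5/24)
3. L is the intersection of line TE and line XD ⇒ L = (-3/2, 5/2)
4. F is the midpoint of LT ⇒ F = (-3/4, 7/4)
5. Y is where the line through F parallel to XW meets line XE ⇒ Y = (-61/30, 91/96)
Y = X + t·(E−X) with t = -71/20, so XY:YE = t:(1−t) = -71/20:91/20

XY:YE = -71/91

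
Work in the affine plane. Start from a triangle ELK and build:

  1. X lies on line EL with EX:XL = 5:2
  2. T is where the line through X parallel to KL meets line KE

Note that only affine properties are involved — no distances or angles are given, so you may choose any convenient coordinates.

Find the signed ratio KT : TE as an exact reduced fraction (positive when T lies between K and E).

KT:TE = 2/5

Assign E = (0, 0), L = (1, 0), K = (0, 1) — the answer is frame-independent, so this choice is without loss of generality.
1. X lies on line EL with EX:XL = 5:2 ⇒ X = (5/7, 0)
2. T is where the line through X parallel to KL meets line KE ⇒ T = (0, 5/7)
T = K + t·(E−K) with t = 2/7, so KT:TE = t:(1−t) = 2/7:5/7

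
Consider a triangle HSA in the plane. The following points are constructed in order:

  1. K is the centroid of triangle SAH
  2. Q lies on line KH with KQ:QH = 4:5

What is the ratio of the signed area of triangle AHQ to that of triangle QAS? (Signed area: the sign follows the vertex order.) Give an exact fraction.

[AHQ]:[QAS] = -5/17

Work in coordinates with H = (0, 0), S = (1, 0), A = (0, 1).
1. K is the centroid of triangle SAH ⇒ K = (1/3, 1/3)
2. Q lies on line KH with KQ:QH = 4:5 ⇒ Q = (5/27, 5/27)
2·[AHQ] = 5/27, 2·[QAS] = -17/27
[AHQ]:[QAS] = 5/27:-17/27 = -5/17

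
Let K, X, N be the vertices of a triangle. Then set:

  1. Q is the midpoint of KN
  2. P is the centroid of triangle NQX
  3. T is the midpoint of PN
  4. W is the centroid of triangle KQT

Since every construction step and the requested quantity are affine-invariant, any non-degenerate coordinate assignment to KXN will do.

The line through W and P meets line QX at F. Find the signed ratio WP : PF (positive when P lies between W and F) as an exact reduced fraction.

Choose coordinates K = (0, 0), X = (1, 0), N = (0, 1).
1. Q is the midpoint of KN ⇒ Q = (0, 1/2)
2. P is the centroid of triangle NQX ⇒ P = (1/3, 1/2)
3. T is the midpoint of PN ⇒ T = (1/6, 3/4)
4. W is the centroid of triangle KQT ⇒ W = (1/18, 5/12)
line WP meets QX at F = (1/8, 7/16)
P = W + t·(F−W) with t = 4, so WP:PF = 4:-3

WP:PF = -4/3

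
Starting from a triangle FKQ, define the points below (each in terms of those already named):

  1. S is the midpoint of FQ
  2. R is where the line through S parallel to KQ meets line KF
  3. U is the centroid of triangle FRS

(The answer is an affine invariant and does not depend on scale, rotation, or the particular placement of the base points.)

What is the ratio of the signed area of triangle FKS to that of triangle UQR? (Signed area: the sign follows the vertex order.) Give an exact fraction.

Choose coordinates F = (0, 0), K = (1, 0), Q = (0, 1).
1. S is the midpoint of FQ ⇒ S = (0, 1/2)
2. R is where the line through S parallel to KQ meets line KF ⇒ R = (1/2, 0)
3. U is the centroid of triangle FRS ⇒ U = (1/6, 1/6)
2·[FKS] = 1/2, 2·[UQR] = -1/4
[FKS]:[UQR] = 1/2:-1/4 = -2

[FKS]:[UQR] = -2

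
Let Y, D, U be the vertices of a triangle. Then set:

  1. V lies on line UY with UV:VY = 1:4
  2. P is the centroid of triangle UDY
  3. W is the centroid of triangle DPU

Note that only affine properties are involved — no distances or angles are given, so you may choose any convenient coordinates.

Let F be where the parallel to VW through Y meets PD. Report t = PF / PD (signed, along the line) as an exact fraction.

t = -3

Choose coordinates Y = (0, 0), D = (1, 0), U = (0, 1).
1. V lies on line UY with UV:VY = 1:4 ⇒ V = (0, 4/5)
2. P is the centroid of triangle UDY ⇒ P = (1/3, 1/3)
3. W is the centroid of triangle DPU ⇒ W = (4/9, 4/9)
through Y parallel to VW: direction (4/9, -16/45); meets PD at F = (-5/3, 4/3)
F = P + t·(D−P) with t = -3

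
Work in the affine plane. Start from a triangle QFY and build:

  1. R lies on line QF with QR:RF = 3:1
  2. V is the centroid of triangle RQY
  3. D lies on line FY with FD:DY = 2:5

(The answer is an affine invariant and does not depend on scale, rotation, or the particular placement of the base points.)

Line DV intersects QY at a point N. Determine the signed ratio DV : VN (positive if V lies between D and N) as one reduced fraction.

Assign Q = (0, 0), F = (1, 0), Y = (0, 1) — the answer is frame-independent, so this choice is without loss of generality.
1. R lies on line QF with QR:RF = 3:1 ⇒ R = (3/4, 0)
2. V is the centroid of triangle RQY ⇒ V = (1/4, 1/3)
3. D lies on line FY with FD:DY = 2:5 ⇒ D = (5/7, 2/7)
line DV meets QY at N = (0, 14/39)
V = D + t·(N−D) with t = 13/20, so DV:VN = 13/20:7/20

DV:VN = 13/7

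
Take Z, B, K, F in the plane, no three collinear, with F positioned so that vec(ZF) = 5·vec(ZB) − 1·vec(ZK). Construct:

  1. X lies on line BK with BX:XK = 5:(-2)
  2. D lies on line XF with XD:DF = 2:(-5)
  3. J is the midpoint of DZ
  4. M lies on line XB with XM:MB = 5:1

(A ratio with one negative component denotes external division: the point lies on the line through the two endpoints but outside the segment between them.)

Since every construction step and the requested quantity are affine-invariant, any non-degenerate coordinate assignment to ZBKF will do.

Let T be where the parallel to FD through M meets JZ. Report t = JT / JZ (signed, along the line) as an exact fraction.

t = 2/23

Choose coordinates Z = (0, 0), B = (1, 0), K = (0, 1), F = (5, -1).
1. X lies on line BK with BX:XK = 5:(-2) ⇒ X = (-2/3, 5/3)
2. D lies on line XF with XD:DF = 2:(-5) ⇒ D = (-40/9, 31/9)
3. J is the midpoint of DZ ⇒ J = (-20/9, 31/18)
4. M lies on line XB with XM:MB = 5:1 ⇒ M = (13/18, 5/18)
through M parallel to FD: direction (-85/9, 40/9); meets JZ at T = (-140/69, 217/138)
T = J + t·(Z−J) with t = 2/23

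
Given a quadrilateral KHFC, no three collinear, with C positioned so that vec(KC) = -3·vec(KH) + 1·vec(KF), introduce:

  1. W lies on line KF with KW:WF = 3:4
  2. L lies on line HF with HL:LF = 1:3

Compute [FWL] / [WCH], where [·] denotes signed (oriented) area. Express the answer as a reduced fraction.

Choose coordinates K = (0, 0), H = (1, 0), F = (0, 1), C = (-3, 1).
1. W lies on line KF with KW:WF = 3:4 ⇒ W = (0, 3/7)
2. L lies on line HF with HL:LF = 1:3 ⇒ L = (3/4, 1/4)
2·[FWL] = 3/7, 2·[WCH] = 5/7
[FWL]:[WCH] = 3/7:5/7 = 3/5

[FWL]:[WCH] = 3/5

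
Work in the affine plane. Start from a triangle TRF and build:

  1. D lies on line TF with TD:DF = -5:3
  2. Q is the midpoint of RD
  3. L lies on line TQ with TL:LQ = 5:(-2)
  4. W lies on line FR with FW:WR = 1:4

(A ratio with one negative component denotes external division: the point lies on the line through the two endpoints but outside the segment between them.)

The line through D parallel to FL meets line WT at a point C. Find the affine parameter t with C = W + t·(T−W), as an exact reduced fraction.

Set T = (0, 0), R = (1, 0), F = (0, 1); any affine frame gives the same invariant.
1. D lies on line TF with TD:DF = -5:3 ⇒ D = (0, 5/2)
2. Q is the midpoint of RD ⇒ Q = (1/2, 5/4)
3. L lies on line TQ with TL:LQ = 5:(-2) ⇒ L = (5/6, 25/12)
4. W lies on line FR with FW:WR = 1:4 ⇒ W = (1/5, 4/5)
through D parallel to FL: direction (5/6, 13/12); meets WT at C = (25/27, 100/27)
C = W + t·(T−W) with t = -98/27

t = -98/27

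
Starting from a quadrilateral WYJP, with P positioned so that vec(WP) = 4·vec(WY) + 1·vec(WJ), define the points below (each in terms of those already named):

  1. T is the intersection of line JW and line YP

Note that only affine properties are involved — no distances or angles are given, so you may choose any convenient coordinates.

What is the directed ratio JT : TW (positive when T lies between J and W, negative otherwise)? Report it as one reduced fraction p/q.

Assign W = (0, 0), Y = (1, 0), J = (0, 1), P = (4, 1) — the answer is frame-independent, so this choice is without loss of generality.
1. T is the intersection of line JW and line YP ⇒ T = (0, -1/3)
T = J + t·(W−J) with t = 4/3, so JT:TW = t:(1−t) = 4/3:-1/3

JT:TW = -4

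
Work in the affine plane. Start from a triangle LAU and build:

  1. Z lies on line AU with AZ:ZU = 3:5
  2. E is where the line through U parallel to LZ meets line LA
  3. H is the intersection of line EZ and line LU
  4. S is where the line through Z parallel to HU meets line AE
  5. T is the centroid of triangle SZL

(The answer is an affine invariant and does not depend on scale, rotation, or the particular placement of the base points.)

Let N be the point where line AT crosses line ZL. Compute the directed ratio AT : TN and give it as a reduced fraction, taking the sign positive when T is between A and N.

AT:TN = 19/5

Set L = (0, 0), A = (1, 0), U = (0, 1); any affine frame gives the same invariant.
1. Z lies on line AU with AZ:ZU = 3:5 ⇒ Z = (5/8, 3/8)
2. E is where the line through U parallel to LZ meets line LA ⇒ E = (-5/3, 0)
3. H is the intersection of line EZ and line LU ⇒ H = (0, 3/11)
4. S is where the line through Z parallel to HU meets line AE ⇒ S = (5/8, 0)
5. T is the centroid of triangle SZL ⇒ T = (5/12, 1/8)
line AT meets ZL at N = (5/19, 3/19)
T = A + t·(N−A) with t = 19/24, so AT:TN = 19/24:5/24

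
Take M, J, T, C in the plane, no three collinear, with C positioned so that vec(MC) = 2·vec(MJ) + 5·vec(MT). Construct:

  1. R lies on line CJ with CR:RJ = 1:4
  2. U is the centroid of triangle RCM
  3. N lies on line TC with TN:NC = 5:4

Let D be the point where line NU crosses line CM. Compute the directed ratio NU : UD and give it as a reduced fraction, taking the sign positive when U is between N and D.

NU:UD = -11/3

Assign M = (0, 0), J = (1, 0), T = (0, 1), C = (2, 5) — the answer is frame-independent, so this choice is without loss of generality.
1. R lies on line CJ with CR:RJ = 1:4 ⇒ R = (9/5, 4)
2. U is the centroid of triangle RCM ⇒ U = (19/15, 3)
3. N lies on line TC with TN:NC = 5:4 ⇒ N = (10/9, 29/9)
line NU meets CM at D = (202/165, 101/33)
U = N + t·(D−N) with t = 11/8, so NU:UD = 11/8:-3/8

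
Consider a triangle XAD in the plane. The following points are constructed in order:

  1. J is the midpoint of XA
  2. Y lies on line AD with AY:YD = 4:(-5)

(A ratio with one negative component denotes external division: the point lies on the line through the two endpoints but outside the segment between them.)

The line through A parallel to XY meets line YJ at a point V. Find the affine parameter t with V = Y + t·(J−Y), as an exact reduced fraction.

t = 2

Choose coordinates X = (0, 0), A = (1, 0), D = (0, 1).
1. J is the midpoint of XA ⇒ J = (1/2, 0)
2. Y lies on line AD with AY:YD = 4:(-5) ⇒ Y = (5, -4)
through A parallel to XY: direction (5, -4); meets YJ at V = (-4, 4)
V = Y + t·(J−Y) with t = 2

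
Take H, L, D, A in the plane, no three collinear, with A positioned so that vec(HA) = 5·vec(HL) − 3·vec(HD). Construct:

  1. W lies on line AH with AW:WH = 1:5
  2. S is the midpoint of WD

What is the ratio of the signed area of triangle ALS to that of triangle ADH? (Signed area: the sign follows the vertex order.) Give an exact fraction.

Assign H = (0, 0), L = (1, 0), D = (0, 1), A = (5, -3) — the answer is frame-independent, so this choice is without loss of generality.
1. W lies on line AH with AW:WH = 1:5 ⇒ W = (25/6, -5/2)
2. S is the midpoint of WD ⇒ S = (25/12, -3/4)
2·[ALS] = -1/4, 2·[ADH] = 5
[ALS]:[ADH] = -1/4:5 = -1/20

[ALS]:[ADH] = -1/20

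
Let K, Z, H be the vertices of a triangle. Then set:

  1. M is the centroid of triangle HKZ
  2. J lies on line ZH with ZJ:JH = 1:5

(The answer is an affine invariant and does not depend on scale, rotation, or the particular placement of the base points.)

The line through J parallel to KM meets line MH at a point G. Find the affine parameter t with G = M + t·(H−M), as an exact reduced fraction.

Set K = (0, 0), Z = (1, 0), H = (0, 1); any affine frame gives the same invariant.
1. M is the centroid of triangle HKZ ⇒ M = (1/3, 1/3)
2. J lies on line ZH with ZJ:JH = 1:5 ⇒ J = (5/6, 1/6)
through J parallel to KM: direction (1/3, 1/3); meets MH at G = (5/9, -1/9)
G = M + t·(H−M) with t = -2/3

t = -2/3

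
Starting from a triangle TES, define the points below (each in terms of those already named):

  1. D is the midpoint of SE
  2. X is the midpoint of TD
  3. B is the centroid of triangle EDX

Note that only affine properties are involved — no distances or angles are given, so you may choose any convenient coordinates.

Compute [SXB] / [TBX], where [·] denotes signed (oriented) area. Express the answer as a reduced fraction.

[SXB]:[TBX] = 3

Assign T = (0, 0), E = (1, 0), S = (0, 1) — the answer is frame-independent, so this choice is without loss of generality.
1. D is the midpoint of SE ⇒ D = (1/2, 1/2)
2. X is the midpoint of TD ⇒ X = (1/4, 1/4)
3. B is the centroid of triangle EDX ⇒ B = (7/12, 1/4)
2·[SXB] = 1/4, 2·[TBX] = 1/12
[SXB]:[TBX] = 1/4:1/12 = 3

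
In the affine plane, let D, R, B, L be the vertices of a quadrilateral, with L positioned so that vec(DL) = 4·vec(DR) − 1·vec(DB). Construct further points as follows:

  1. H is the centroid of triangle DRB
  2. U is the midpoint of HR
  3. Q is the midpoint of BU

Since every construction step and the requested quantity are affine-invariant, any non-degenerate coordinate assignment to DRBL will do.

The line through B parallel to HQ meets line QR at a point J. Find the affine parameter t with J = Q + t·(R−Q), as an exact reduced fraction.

Choose coordinates D = (0, 0), R = (1, 0), B = (0, 1), L = (4, -1).
1. H is the centroid of triangle DRB ⇒ H = (1/3, 1/3)
2. U is the midpoint of HR ⇒ U = (2/3, 1/6)
3. Q is the midpoint of BU ⇒ Q = (1/3, 7/12)
through B parallel to HQ: direction (0, 1/4); meets QR at J = (0, 7/8)
J = Q + t·(R−Q) with t = -1/2

t = -1/2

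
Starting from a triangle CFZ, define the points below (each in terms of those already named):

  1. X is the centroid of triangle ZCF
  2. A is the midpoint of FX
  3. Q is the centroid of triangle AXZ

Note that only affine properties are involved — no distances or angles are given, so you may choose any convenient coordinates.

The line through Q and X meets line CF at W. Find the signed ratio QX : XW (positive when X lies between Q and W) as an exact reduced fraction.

Set C = (0, 0), F = (1, 0), Z = (0, 1); any affine frame gives the same invariant.
1. X is the centroid of triangle ZCF ⇒ X = (1/3, 1/3)
2. A is the midpoint of FX ⇒ A = (2/3, 1/6)
3. Q is the centroid of triangle AXZ ⇒ Q = (1/3, 1/2)
line QX meets CF at W = (1/3, 0)
X = Q + t·(W−Q) with t = 1/3, so QX:XW = 1/3:2/3

QX:XW = 1/2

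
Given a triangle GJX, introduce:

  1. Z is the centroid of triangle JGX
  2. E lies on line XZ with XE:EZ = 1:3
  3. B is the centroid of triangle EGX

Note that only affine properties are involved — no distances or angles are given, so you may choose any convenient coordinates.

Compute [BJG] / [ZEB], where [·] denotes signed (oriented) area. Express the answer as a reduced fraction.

Set G = (0, 0), J = (1, 0), X = (0, 1); any affine frame gives the same invariant.
1. Z is the centroid of triangle JGX ⇒ Z = (1/3, 1/3)
2. E lies on line XZ with XE:EZ = 1:3 ⇒ E = (1/12, 5/6)
3. B is the centroid of triangle EGX ⇒ B = (1/36, 11/18)
2·[BJG] = -11/18, 2·[ZEB] = 1/12
[BJG]:[ZEB] = -11/18:1/12 = -22/3

[BJG]:[ZEB] = -22/3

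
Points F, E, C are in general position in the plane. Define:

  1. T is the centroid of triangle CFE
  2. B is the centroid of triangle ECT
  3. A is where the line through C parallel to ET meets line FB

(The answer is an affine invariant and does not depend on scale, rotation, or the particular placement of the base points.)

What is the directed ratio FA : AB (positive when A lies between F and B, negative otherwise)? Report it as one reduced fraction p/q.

FA:AB = -3

Assign F = (0, 0), E = (1, 0), C = (0, 1) — the answer is frame-independent, so this choice is without loss of generality.
1. T is the centroid of triangle CFE ⇒ T = (1/3, 1/3)
2. B is the centroid of triangle ECT ⇒ B = (4/9, 4/9)
3. A is where the line through C parallel to ET meets line FB ⇒ A = (2/3, 2/3)
A = F + t·(B−F) with t = 3/2, so FA:AB = t:(1−t) = 3/2:-1/2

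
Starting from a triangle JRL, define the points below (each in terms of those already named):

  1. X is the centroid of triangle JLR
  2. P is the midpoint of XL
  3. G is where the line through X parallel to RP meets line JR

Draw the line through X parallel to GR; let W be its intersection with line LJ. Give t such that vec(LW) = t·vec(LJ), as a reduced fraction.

Assign J = (0, 0), R = (1, 0), L = (0, 1) — the answer is frame-independent, so this choice is without loss of generality.
1. X is the centroid of triangle JLR ⇒ X = (1/3, 1/3)
2. P is the midpoint of XL ⇒ P = (1/6, 2/3)
3. G is where the line through X parallel to RP meets line JR ⇒ G = (3/4, 0)
through X parallel to GR: direction (1/4, 0); meets LJ at W = (0, 1/3)
W = L + t·(J−L) with t = 2/3

t = 2/3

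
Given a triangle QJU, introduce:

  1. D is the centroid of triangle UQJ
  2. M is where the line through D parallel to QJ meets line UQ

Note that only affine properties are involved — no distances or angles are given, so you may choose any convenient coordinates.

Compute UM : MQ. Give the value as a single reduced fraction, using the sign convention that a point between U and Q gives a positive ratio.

UM:MQ = 2

Work in coordinates with Q = (0, 0), J = (1, 0), U = (0, 1).
1. D is the centroid of triangle UQJ ⇒ D = (1/3, 1/3)
2. M is where the line through D parallel to QJ meets line UQ ⇒ M = (0, 1/3)
M = U + t·(Q−U) with t = 2/3, so UM:MQ = t:(1−t) = 2/3:1/3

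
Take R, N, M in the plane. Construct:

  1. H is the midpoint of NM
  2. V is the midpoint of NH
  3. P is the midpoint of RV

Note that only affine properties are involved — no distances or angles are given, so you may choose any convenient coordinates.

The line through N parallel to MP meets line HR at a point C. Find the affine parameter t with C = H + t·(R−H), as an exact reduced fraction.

Choose coordinates R = (0, 0), N = (1, 0), M = (0, 1).
1. H is the midpoint of NM ⇒ H = (1/2, 1/2)
2. V is the midpoint of NH ⇒ V = (3/4, 1/4)
3. P is the midpoint of RV ⇒ P = (3/8, 1/8)
through N parallel to MP: direction (3/8, -7/8); meets HR at C = (7/10, 7/10)
C = H + t·(R−H) with t = -2/5

t = -2/5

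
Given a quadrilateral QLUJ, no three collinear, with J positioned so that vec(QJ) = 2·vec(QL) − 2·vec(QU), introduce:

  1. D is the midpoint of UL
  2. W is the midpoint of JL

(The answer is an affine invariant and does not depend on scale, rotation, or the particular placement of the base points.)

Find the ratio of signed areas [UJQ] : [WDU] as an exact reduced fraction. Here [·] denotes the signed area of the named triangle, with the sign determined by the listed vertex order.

Choose coordinates Q = (0, 0), L = (1, 0), U = (0, 1), J = (2, -2).
1. D is the midpoint of UL ⇒ D = (1/2, 1/2)
2. W is the midpoint of JL ⇒ W = (3/2, -1)
2·[UJQ] = -2, 2·[WDU] = 1/4
[UJQ]:[WDU] = -2:1/4 = -8

[UJQ]:[WDU] = -8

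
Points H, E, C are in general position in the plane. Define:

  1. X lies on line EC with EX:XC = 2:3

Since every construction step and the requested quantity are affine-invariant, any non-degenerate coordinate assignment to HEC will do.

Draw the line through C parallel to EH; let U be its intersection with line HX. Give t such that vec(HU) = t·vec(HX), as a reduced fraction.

t = 5/2

Work in coordinates with H = (0, 0), E = (1, 0), C = (0, 1).
1. X lies on line EC with EX:XC = 2:3 ⇒ X = (3/5, 2/5)
through C parallel to EH: direction (-1, 0); meets HX at U = (3/2, 1)
U = H + t·(X−H) with t = 5/2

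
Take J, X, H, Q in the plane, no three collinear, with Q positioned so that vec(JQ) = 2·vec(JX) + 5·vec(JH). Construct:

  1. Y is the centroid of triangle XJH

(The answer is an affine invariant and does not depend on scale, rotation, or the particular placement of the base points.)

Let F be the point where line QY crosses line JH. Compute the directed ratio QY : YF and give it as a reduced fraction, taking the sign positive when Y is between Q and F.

QY:YF = 5

Choose coordinates J = (0, 0), X = (1, 0), H = (0, 1), Q = (2, 5).
1. Y is the centroid of triangle XJH ⇒ Y = (1/3, 1/3)
line QY meets JH at F = (0, -3/5)
Y = Q + t·(F−Q) with t = 5/6, so QY:YF = 5/6:1/6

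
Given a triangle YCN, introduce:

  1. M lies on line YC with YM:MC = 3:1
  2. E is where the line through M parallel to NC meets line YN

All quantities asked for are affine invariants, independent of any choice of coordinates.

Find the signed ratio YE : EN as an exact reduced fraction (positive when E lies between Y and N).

YE:EN = 3

Set Y = (0, 0), C = (1, 0), N = (0, 1); any affine frame gives the same invariant.
1. M lies on line YC with YM:MC = 3:1 ⇒ M = (3/4, 0)
2. E is where the line through M parallel to NC meets line YN ⇒ E = (0, 3/4)
E = Y + t·(N−Y) with t = 3/4, so YE:EN = t:(1−t) = 3/4:1/4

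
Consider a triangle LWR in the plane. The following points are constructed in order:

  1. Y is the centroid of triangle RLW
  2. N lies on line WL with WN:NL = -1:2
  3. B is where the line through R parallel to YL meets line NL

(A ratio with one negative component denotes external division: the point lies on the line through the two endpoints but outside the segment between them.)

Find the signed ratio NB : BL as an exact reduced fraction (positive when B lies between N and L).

Work in coordinates with L = (0, 0), W = (1, 0), R = (0, 1).
1. Y is the centroid of triangle RLW ⇒ Y = (1/3, 1/3)
2. N lies on line WL with WN:NL = -1:2 ⇒ N = (2, 0)
3. B is where the line through R parallel to YL meets line NL ⇒ B = (-1, 0)
B = N + t·(L−N) with t = 3/2, so NB:BL = t:(1−t) = 3/2:-1/2

NB:BL = -3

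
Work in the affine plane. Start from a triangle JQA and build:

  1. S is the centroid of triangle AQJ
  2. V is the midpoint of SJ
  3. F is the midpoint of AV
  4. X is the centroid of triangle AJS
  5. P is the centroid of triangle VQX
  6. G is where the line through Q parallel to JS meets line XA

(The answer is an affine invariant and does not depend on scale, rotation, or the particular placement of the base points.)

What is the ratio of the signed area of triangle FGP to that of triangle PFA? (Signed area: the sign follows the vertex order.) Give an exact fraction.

[FGP]:[PFA] = -3

Set J = (0, 0), Q = (1, 0), A = (0, 1); any affine frame gives the same invariant.
1. S is the centroid of triangle AQJ ⇒ S = (1/3, 1/3)
2. V is the midpoint of SJ ⇒ V = (1/6, 1/6)
3. F is the midpoint of AV ⇒ F = (1/12, 7/12)
4. X is the centroid of triangle AJS ⇒ X = (1/9, 4/9)
5. P is the centroid of triangle VQX ⇒ P = (23/54, 11/54)
6. G is where the line through Q parallel to JS meets line XA ⇒ G = (1/3, -2/3)
2·[FGP] = 1/3, 2·[PFA] = -1/9
[FGP]:[PFA] = 1/3:-1/9 = -3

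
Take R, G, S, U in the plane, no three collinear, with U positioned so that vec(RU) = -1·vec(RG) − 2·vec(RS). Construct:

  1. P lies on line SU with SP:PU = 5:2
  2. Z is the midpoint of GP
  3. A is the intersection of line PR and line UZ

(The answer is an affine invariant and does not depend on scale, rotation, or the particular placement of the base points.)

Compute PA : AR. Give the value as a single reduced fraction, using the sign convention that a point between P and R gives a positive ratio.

Work in coordinates with R = (0, 0), G = (1, 0), S = (0, 1), U = (-1, -2).
1. P lies on line SU with SP:PU = 5:2 ⇒ P = (-5/7, -8/7)
2. Z is the midpoint of GP ⇒ Z = (1/7, -4/7)
3. A is the intersection of line PR and line UZ ⇒ A = (-15/7, -24/7)
A = P + t·(R−P) with t = -2, so PA:AR = t:(1−t) = -2:3

PA:AR = -2/3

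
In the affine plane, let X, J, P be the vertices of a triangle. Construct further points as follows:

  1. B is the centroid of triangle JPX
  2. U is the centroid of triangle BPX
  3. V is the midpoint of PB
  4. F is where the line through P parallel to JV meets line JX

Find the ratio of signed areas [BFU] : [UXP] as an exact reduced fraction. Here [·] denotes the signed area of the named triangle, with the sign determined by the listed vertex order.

Work in coordinates with X = (0, 0), J = (1, 0), P = (0, 1).
1. B is the centroid of triangle JPX ⇒ B = (1/3, 1/3)
2. U is the centroid of triangle BPX ⇒ U = (1/9, 4/9)
3. V is the midpoint of PB ⇒ V = (1/6, 2/3)
4. F is where the line through P parallel to JV meets line JX ⇒ F = (5/4, 0)
2·[BFU] = 1/36, 2·[UXP] = -1/9
[BFU]:[UXP] = 1/36:-1/9 = -1/4

[BFU]:[UXP] = -1/4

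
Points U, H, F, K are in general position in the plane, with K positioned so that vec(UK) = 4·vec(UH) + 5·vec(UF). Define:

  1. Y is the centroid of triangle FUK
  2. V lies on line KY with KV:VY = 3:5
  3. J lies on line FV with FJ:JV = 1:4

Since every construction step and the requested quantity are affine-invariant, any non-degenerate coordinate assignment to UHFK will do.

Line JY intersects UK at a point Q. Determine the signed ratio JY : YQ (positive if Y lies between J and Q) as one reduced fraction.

JY:YQ = 59/40

Set U = (0, 0), H = (1, 0), F = (0, 1), K = (4, 5); any affine frame gives the same invariant.
1. Y is the centroid of triangle FUK ⇒ Y = (4/3, 2)
2. V lies on line KY with KV:VY = 3:5 ⇒ V = (3, 31/8)
3. J lies on line FV with FJ:JV = 1:4 ⇒ J = (3/5, 63/40)
line JY meets UK at Q = (108/59, 135/59)
Y = J + t·(Q−J) with t = 59/99, so JY:YQ = 59/99:40/99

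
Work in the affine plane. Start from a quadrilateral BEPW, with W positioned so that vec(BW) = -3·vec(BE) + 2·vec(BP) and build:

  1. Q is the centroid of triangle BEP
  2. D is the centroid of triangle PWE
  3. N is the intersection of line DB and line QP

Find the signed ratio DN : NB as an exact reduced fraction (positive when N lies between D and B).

Choose coordinates B = (0, 0), E = (1, 0), P = (0, 1), W = (-3, 2).
1. Q is the centroid of triangle BEP ⇒ Q = (1/3, 1/3)
2. D is the centroid of triangle PWE ⇒ D = (-2/3, 1)
3. N is the intersection of line DB and line QP ⇒ N = (2, -3)
N = D + t·(B−D) with t = 4, so DN:NB = t:(1−t) = 4:-3

DN:NB = -4/3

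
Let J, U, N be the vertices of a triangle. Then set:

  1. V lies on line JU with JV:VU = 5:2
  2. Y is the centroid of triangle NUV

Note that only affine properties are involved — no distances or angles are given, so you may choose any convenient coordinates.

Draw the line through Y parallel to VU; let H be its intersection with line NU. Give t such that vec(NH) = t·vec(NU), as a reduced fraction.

t = 2/3

Assign J = (0, 0), U = (1, 0), N = (0, 1) — the answer is frame-independent, so this choice is without loss of generality.
1. V lies on line JU with JV:VU = 5:2 ⇒ V = (5/7, 0)
2. Y is the centroid of triangle NUV ⇒ Y = (4/7, 1/3)
through Y parallel to VU: direction (2/7, 0); meets NU at H = (2/3, 1/3)
H = N + t·(U−N) with t = 2/3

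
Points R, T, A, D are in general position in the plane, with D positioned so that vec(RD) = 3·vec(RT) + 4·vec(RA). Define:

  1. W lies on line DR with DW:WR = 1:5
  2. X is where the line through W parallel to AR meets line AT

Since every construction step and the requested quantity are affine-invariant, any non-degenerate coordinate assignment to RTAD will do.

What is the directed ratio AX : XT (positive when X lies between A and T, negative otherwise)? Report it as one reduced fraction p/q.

AX:XT = -5/3

Assign R = (0, 0), T = (1, 0), A = (0, 1), D = (3, 4) — the answer is frame-independent, so this choice is without loss of generality.
1. W lies on line DR with DW:WR = 1:5 ⇒ W = (5/2, 10/3)
2. X is where the line through W parallel to AR meets line AT ⇒ X = (5/2, -3/2)
X = A + t·(T−A) with t = 5/2, so AX:XT = t:(1−t) = 5/2:-3/2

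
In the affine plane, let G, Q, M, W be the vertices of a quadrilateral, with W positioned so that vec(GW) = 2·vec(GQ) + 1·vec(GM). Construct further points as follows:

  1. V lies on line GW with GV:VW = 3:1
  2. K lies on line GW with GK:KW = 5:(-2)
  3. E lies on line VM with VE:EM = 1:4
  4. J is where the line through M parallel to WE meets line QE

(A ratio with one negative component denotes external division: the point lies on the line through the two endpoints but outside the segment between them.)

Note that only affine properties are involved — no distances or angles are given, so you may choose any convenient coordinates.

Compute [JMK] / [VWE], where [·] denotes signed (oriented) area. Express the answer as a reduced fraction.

[JMK]:[VWE] = 20/9

Set G = (0, 0), Q = (1, 0), M = (0, 1), W = (2, 1); any affine frame gives the same invariant.
1. V lies on line GW with GV:VW = 3:1 ⇒ V = (3/2, 3/4)
2. K lies on line GW with GK:KW = 5:(-2) ⇒ K = (10/3, 5/3)
3. E lies on line VM with VE:EM = 1:4 ⇒ E = (6/5, 4/5)
4. J is where the line through M parallel to WE meets line QE ⇒ J = (4/3, 4/3)
2·[JMK] = 2/9, 2·[VWE] = 1/10
[JMK]:[VWE] = 2/9:1/10 = 20/9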